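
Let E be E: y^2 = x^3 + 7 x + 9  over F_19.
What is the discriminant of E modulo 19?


4 a^3 + 27 b^2 = 4*7^3 + 27*9^2 = 1372 + 2187 = 3559
Delta = -16 * (3559) = -56944
Delta mod 19 = 18

Delta = 18 (mod 19)


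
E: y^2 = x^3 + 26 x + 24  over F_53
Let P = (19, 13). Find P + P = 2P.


Doubling: s = (3 x1^2 + a) / (2 y1)
s = (3*19^2 + 26) / (2*13) mod 53 = 8
x3 = s^2 - 2 x1 mod 53 = 8^2 - 2*19 = 26
y3 = s (x1 - x3) - y1 mod 53 = 8 * (19 - 26) - 13 = 37

2P = (26, 37)


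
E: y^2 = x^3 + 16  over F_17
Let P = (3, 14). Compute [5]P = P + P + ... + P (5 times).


k = 5 = 101_2 (binary, LSB first: 101)
Double-and-add from P = (3, 14):
  bit 0 = 1: acc = O + (3, 14) = (3, 14)
  bit 1 = 0: acc unchanged = (3, 14)
  bit 2 = 1: acc = (3, 14) + (16, 10) = (16, 7)

5P = (16, 7)


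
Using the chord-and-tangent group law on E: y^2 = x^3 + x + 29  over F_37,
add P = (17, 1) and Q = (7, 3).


P != Q, so use the chord formula.
s = (y2 - y1) / (x2 - x1) = (2) / (27) mod 37 = 22
x3 = s^2 - x1 - x2 mod 37 = 22^2 - 17 - 7 = 16
y3 = s (x1 - x3) - y1 mod 37 = 22 * (17 - 16) - 1 = 21

P + Q = (16, 21)


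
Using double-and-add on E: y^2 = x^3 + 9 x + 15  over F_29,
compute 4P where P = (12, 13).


k = 4 = 100_2 (binary, LSB first: 001)
Double-and-add from P = (12, 13):
  bit 0 = 0: acc unchanged = O
  bit 1 = 0: acc unchanged = O
  bit 2 = 1: acc = O + (12, 16) = (12, 16)

4P = (12, 16)


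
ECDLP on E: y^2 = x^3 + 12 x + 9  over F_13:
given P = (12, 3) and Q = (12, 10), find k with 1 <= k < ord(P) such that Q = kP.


Enumerate multiples of P until we hit Q = (12, 10):
  1P = (12, 3)
  2P = (5, 8)
  3P = (5, 5)
  4P = (12, 10)
Match found at i = 4.

k = 4


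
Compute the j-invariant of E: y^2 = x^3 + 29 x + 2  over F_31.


Delta = -16(4 a^3 + 27 b^2) mod 31 = 24
-1728 * (4 a)^3 = -1728 * (4*29)^3 mod 31 = 27
j = 27 * 24^(-1) mod 31 = 5

j = 5 (mod 31)


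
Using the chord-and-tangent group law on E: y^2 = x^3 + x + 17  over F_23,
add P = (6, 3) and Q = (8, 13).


P != Q, so use the chord formula.
s = (y2 - y1) / (x2 - x1) = (10) / (2) mod 23 = 5
x3 = s^2 - x1 - x2 mod 23 = 5^2 - 6 - 8 = 11
y3 = s (x1 - x3) - y1 mod 23 = 5 * (6 - 11) - 3 = 18

P + Q = (11, 18)


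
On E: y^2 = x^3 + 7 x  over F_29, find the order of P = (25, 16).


Compute successive multiples of P until we hit O:
  1P = (25, 16)
  2P = (9, 26)
  3P = (4, 18)
  4P = (20, 7)
  5P = (0, 0)
  6P = (20, 22)
  7P = (4, 11)
  8P = (9, 3)
  ... (continuing to 10P)
  10P = O

ord(P) = 10


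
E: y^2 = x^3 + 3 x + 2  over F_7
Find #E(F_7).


For each x in F_7, count y with y^2 = x^3 + 3 x + 2 mod 7:
  x = 0: RHS = 2, y in [3, 4]  -> 2 point(s)
  x = 2: RHS = 2, y in [3, 4]  -> 2 point(s)
  x = 4: RHS = 1, y in [1, 6]  -> 2 point(s)
  x = 5: RHS = 2, y in [3, 4]  -> 2 point(s)
Affine points: 8. Add the point at infinity: total = 9.

#E(F_7) = 9


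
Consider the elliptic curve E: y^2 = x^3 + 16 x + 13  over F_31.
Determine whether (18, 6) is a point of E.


Check whether y^2 = x^3 + 16 x + 13 (mod 31) for (x, y) = (18, 6).
LHS: y^2 = 6^2 mod 31 = 5
RHS: x^3 + 16 x + 13 = 18^3 + 16*18 + 13 mod 31 = 26
LHS != RHS

No, not on the curve


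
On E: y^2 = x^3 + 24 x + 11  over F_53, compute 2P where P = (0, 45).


Doubling: s = (3 x1^2 + a) / (2 y1)
s = (3*0^2 + 24) / (2*45) mod 53 = 25
x3 = s^2 - 2 x1 mod 53 = 25^2 - 2*0 = 42
y3 = s (x1 - x3) - y1 mod 53 = 25 * (0 - 42) - 45 = 18

2P = (42, 18)


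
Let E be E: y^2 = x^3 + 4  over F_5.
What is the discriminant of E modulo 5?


4 a^3 + 27 b^2 = 4*0^3 + 27*4^2 = 0 + 432 = 432
Delta = -16 * (432) = -6912
Delta mod 5 = 3

Delta = 3 (mod 5)


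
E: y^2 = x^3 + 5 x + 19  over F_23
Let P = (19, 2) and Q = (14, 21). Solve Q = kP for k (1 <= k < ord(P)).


Enumerate multiples of P until we hit Q = (14, 21):
  1P = (19, 2)
  2P = (1, 18)
  3P = (16, 3)
  4P = (6, 9)
  5P = (7, 11)
  6P = (22, 6)
  7P = (17, 16)
  8P = (13, 2)
  9P = (14, 21)
Match found at i = 9.

k = 9


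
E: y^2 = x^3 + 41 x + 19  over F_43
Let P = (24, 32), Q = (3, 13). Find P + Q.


P != Q, so use the chord formula.
s = (y2 - y1) / (x2 - x1) = (24) / (22) mod 43 = 5
x3 = s^2 - x1 - x2 mod 43 = 5^2 - 24 - 3 = 41
y3 = s (x1 - x3) - y1 mod 43 = 5 * (24 - 41) - 32 = 12

P + Q = (41, 12)


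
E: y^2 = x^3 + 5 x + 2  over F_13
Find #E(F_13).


For each x in F_13, count y with y^2 = x^3 + 5 x + 2 mod 13:
  x = 5: RHS = 9, y in [3, 10]  -> 2 point(s)
  x = 6: RHS = 1, y in [1, 12]  -> 2 point(s)
  x = 7: RHS = 3, y in [4, 9]  -> 2 point(s)
  x = 9: RHS = 9, y in [3, 10]  -> 2 point(s)
  x = 10: RHS = 12, y in [5, 8]  -> 2 point(s)
  x = 11: RHS = 10, y in [6, 7]  -> 2 point(s)
  x = 12: RHS = 9, y in [3, 10]  -> 2 point(s)
Affine points: 14. Add the point at infinity: total = 15.

#E(F_13) = 15


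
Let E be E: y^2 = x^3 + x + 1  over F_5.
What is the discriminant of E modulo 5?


4 a^3 + 27 b^2 = 4*1^3 + 27*1^2 = 4 + 27 = 31
Delta = -16 * (31) = -496
Delta mod 5 = 4

Delta = 4 (mod 5)


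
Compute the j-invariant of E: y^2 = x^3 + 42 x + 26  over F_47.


Delta = -16(4 a^3 + 27 b^2) mod 47 = 36
-1728 * (4 a)^3 = -1728 * (4*42)^3 mod 47 = 31
j = 31 * 36^(-1) mod 47 = 10

j = 10 (mod 47)


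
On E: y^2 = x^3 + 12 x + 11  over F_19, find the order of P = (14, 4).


Compute successive multiples of P until we hit O:
  1P = (14, 4)
  2P = (11, 12)
  3P = (18, 13)
  4P = (17, 13)
  5P = (16, 9)
  6P = (0, 12)
  7P = (3, 6)
  8P = (8, 7)
  ... (continuing to 27P)
  27P = O

ord(P) = 27


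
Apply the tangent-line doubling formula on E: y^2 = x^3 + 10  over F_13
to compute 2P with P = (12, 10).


Doubling: s = (3 x1^2 + a) / (2 y1)
s = (3*12^2 + 0) / (2*10) mod 13 = 6
x3 = s^2 - 2 x1 mod 13 = 6^2 - 2*12 = 12
y3 = s (x1 - x3) - y1 mod 13 = 6 * (12 - 12) - 10 = 3

2P = (12, 3)


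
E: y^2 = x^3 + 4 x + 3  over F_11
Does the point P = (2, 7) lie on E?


Check whether y^2 = x^3 + 4 x + 3 (mod 11) for (x, y) = (2, 7).
LHS: y^2 = 7^2 mod 11 = 5
RHS: x^3 + 4 x + 3 = 2^3 + 4*2 + 3 mod 11 = 8
LHS != RHS

No, not on the curve


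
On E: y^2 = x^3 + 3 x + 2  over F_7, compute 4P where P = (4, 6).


k = 4 = 100_2 (binary, LSB first: 001)
Double-and-add from P = (4, 6):
  bit 0 = 0: acc unchanged = O
  bit 1 = 0: acc unchanged = O
  bit 2 = 1: acc = O + (2, 4) = (2, 4)

4P = (2, 4)


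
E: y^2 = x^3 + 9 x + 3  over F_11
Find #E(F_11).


For each x in F_11, count y with y^2 = x^3 + 9 x + 3 mod 11:
  x = 0: RHS = 3, y in [5, 6]  -> 2 point(s)
  x = 4: RHS = 4, y in [2, 9]  -> 2 point(s)
  x = 6: RHS = 9, y in [3, 8]  -> 2 point(s)
  x = 8: RHS = 4, y in [2, 9]  -> 2 point(s)
  x = 10: RHS = 4, y in [2, 9]  -> 2 point(s)
Affine points: 10. Add the point at infinity: total = 11.

#E(F_11) = 11


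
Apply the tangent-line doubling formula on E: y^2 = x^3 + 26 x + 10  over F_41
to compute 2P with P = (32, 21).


Doubling: s = (3 x1^2 + a) / (2 y1)
s = (3*32^2 + 26) / (2*21) mod 41 = 23
x3 = s^2 - 2 x1 mod 41 = 23^2 - 2*32 = 14
y3 = s (x1 - x3) - y1 mod 41 = 23 * (32 - 14) - 21 = 24

2P = (14, 24)


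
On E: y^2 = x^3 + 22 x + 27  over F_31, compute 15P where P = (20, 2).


k = 15 = 1111_2 (binary, LSB first: 1111)
Double-and-add from P = (20, 2):
  bit 0 = 1: acc = O + (20, 2) = (20, 2)
  bit 1 = 1: acc = (20, 2) + (19, 9) = (10, 21)
  bit 2 = 1: acc = (10, 21) + (26, 28) = (5, 18)
  bit 3 = 1: acc = (5, 18) + (7, 11) = (8, 8)

15P = (8, 8)


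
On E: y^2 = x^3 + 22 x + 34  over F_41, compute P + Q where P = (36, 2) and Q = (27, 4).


P != Q, so use the chord formula.
s = (y2 - y1) / (x2 - x1) = (2) / (32) mod 41 = 18
x3 = s^2 - x1 - x2 mod 41 = 18^2 - 36 - 27 = 15
y3 = s (x1 - x3) - y1 mod 41 = 18 * (36 - 15) - 2 = 7

P + Q = (15, 7)


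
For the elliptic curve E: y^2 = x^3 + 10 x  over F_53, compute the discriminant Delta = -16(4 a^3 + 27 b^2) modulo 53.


4 a^3 + 27 b^2 = 4*10^3 + 27*0^2 = 4000 + 0 = 4000
Delta = -16 * (4000) = -64000
Delta mod 53 = 24

Delta = 24 (mod 53)


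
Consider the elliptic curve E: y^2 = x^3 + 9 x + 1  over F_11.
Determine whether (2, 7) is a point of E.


Check whether y^2 = x^3 + 9 x + 1 (mod 11) for (x, y) = (2, 7).
LHS: y^2 = 7^2 mod 11 = 5
RHS: x^3 + 9 x + 1 = 2^3 + 9*2 + 1 mod 11 = 5
LHS = RHS

Yes, on the curve


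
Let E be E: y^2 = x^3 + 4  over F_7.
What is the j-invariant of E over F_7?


Delta = -16(4 a^3 + 27 b^2) mod 7 = 4
-1728 * (4 a)^3 = -1728 * (4*0)^3 mod 7 = 0
j = 0 * 4^(-1) mod 7 = 0

j = 0 (mod 7)


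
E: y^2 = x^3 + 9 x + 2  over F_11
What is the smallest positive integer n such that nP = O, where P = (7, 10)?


Compute successive multiples of P until we hit O:
  1P = (7, 10)
  2P = (9, 3)
  3P = (10, 6)
  4P = (8, 6)
  5P = (1, 10)
  6P = (3, 1)
  7P = (4, 5)
  8P = (4, 6)
  ... (continuing to 15P)
  15P = O

ord(P) = 15


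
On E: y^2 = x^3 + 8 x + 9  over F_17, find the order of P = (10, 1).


Compute successive multiples of P until we hit O:
  1P = (10, 1)
  2P = (15, 11)
  3P = (13, 10)
  4P = (3, 3)
  5P = (2, 4)
  6P = (7, 0)
  7P = (2, 13)
  8P = (3, 14)
  ... (continuing to 12P)
  12P = O

ord(P) = 12


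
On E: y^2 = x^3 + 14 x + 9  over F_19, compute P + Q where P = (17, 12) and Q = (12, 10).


P != Q, so use the chord formula.
s = (y2 - y1) / (x2 - x1) = (17) / (14) mod 19 = 8
x3 = s^2 - x1 - x2 mod 19 = 8^2 - 17 - 12 = 16
y3 = s (x1 - x3) - y1 mod 19 = 8 * (17 - 16) - 12 = 15

P + Q = (16, 15)


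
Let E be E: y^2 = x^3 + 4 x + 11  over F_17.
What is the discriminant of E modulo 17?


4 a^3 + 27 b^2 = 4*4^3 + 27*11^2 = 256 + 3267 = 3523
Delta = -16 * (3523) = -56368
Delta mod 17 = 4

Delta = 4 (mod 17)


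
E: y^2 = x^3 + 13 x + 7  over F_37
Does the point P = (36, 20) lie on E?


Check whether y^2 = x^3 + 13 x + 7 (mod 37) for (x, y) = (36, 20).
LHS: y^2 = 20^2 mod 37 = 30
RHS: x^3 + 13 x + 7 = 36^3 + 13*36 + 7 mod 37 = 30
LHS = RHS

Yes, on the curve


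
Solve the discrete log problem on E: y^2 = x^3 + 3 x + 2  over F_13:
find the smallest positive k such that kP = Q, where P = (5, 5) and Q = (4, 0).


Enumerate multiples of P until we hit Q = (4, 0):
  1P = (5, 5)
  2P = (3, 8)
  3P = (4, 0)
Match found at i = 3.

k = 3


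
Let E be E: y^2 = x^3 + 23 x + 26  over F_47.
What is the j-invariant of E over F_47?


Delta = -16(4 a^3 + 27 b^2) mod 47 = 34
-1728 * (4 a)^3 = -1728 * (4*23)^3 mod 47 = 6
j = 6 * 34^(-1) mod 47 = 14

j = 14 (mod 47)


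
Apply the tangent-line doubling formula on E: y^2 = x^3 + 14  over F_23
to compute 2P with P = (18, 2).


Doubling: s = (3 x1^2 + a) / (2 y1)
s = (3*18^2 + 0) / (2*2) mod 23 = 13
x3 = s^2 - 2 x1 mod 23 = 13^2 - 2*18 = 18
y3 = s (x1 - x3) - y1 mod 23 = 13 * (18 - 18) - 2 = 21

2P = (18, 21)


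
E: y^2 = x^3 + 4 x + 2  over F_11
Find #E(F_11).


For each x in F_11, count y with y^2 = x^3 + 4 x + 2 mod 11:
  x = 4: RHS = 5, y in [4, 7]  -> 2 point(s)
  x = 5: RHS = 4, y in [2, 9]  -> 2 point(s)
  x = 6: RHS = 0, y in [0]  -> 1 point(s)
Affine points: 5. Add the point at infinity: total = 6.

#E(F_11) = 6


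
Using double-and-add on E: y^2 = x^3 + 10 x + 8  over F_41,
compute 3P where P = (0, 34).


k = 3 = 11_2 (binary, LSB first: 11)
Double-and-add from P = (0, 34):
  bit 0 = 1: acc = O + (0, 34) = (0, 34)
  bit 1 = 1: acc = (0, 34) + (39, 29) = (39, 12)

3P = (39, 12)


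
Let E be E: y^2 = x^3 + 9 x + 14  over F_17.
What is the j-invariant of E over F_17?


Delta = -16(4 a^3 + 27 b^2) mod 17 = 14
-1728 * (4 a)^3 = -1728 * (4*9)^3 mod 17 = 14
j = 14 * 14^(-1) mod 17 = 1

j = 1 (mod 17)


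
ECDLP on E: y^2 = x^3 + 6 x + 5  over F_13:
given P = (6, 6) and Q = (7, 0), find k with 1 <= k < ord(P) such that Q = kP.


Enumerate multiples of P until we hit Q = (7, 0):
  1P = (6, 6)
  2P = (10, 8)
  3P = (7, 0)
Match found at i = 3.

k = 3


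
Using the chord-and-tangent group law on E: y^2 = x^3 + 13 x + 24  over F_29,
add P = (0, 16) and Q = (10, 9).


P != Q, so use the chord formula.
s = (y2 - y1) / (x2 - x1) = (22) / (10) mod 29 = 8
x3 = s^2 - x1 - x2 mod 29 = 8^2 - 0 - 10 = 25
y3 = s (x1 - x3) - y1 mod 29 = 8 * (0 - 25) - 16 = 16

P + Q = (25, 16)


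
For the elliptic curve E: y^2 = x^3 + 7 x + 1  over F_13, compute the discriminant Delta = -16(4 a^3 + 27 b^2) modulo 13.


4 a^3 + 27 b^2 = 4*7^3 + 27*1^2 = 1372 + 27 = 1399
Delta = -16 * (1399) = -22384
Delta mod 13 = 2

Delta = 2 (mod 13)


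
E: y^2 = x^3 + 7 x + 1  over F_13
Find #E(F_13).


For each x in F_13, count y with y^2 = x^3 + 7 x + 1 mod 13:
  x = 0: RHS = 1, y in [1, 12]  -> 2 point(s)
  x = 1: RHS = 9, y in [3, 10]  -> 2 point(s)
  x = 2: RHS = 10, y in [6, 7]  -> 2 point(s)
  x = 3: RHS = 10, y in [6, 7]  -> 2 point(s)
  x = 6: RHS = 12, y in [5, 8]  -> 2 point(s)
  x = 7: RHS = 3, y in [4, 9]  -> 2 point(s)
  x = 8: RHS = 10, y in [6, 7]  -> 2 point(s)
  x = 9: RHS = 0, y in [0]  -> 1 point(s)
Affine points: 15. Add the point at infinity: total = 16.

#E(F_13) = 16


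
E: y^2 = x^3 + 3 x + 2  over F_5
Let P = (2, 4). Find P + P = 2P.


Doubling: s = (3 x1^2 + a) / (2 y1)
s = (3*2^2 + 3) / (2*4) mod 5 = 0
x3 = s^2 - 2 x1 mod 5 = 0^2 - 2*2 = 1
y3 = s (x1 - x3) - y1 mod 5 = 0 * (2 - 1) - 4 = 1

2P = (1, 1)


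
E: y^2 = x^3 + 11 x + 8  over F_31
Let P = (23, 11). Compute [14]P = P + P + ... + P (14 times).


k = 14 = 1110_2 (binary, LSB first: 0111)
Double-and-add from P = (23, 11):
  bit 0 = 0: acc unchanged = O
  bit 1 = 1: acc = O + (10, 23) = (10, 23)
  bit 2 = 1: acc = (10, 23) + (15, 18) = (7, 5)
  bit 3 = 1: acc = (7, 5) + (19, 16) = (25, 25)

14P = (25, 25)


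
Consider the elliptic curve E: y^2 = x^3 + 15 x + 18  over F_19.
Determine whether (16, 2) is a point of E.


Check whether y^2 = x^3 + 15 x + 18 (mod 19) for (x, y) = (16, 2).
LHS: y^2 = 2^2 mod 19 = 4
RHS: x^3 + 15 x + 18 = 16^3 + 15*16 + 18 mod 19 = 3
LHS != RHS

No, not on the curve


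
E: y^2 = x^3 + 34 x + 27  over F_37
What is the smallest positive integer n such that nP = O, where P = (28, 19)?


Compute successive multiples of P until we hit O:
  1P = (28, 19)
  2P = (9, 27)
  3P = (34, 3)
  4P = (15, 8)
  5P = (35, 32)
  6P = (22, 8)
  7P = (14, 19)
  8P = (32, 18)
  ... (continuing to 23P)
  23P = O

ord(P) = 23


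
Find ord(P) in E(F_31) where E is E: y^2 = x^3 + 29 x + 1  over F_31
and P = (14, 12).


Compute successive multiples of P until we hit O:
  1P = (14, 12)
  2P = (19, 8)
  3P = (16, 2)
  4P = (26, 17)
  5P = (0, 30)
  6P = (6, 22)
  7P = (30, 8)
  8P = (20, 5)
  ... (continuing to 20P)
  20P = O

ord(P) = 20


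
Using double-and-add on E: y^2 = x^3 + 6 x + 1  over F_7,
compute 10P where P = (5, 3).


k = 10 = 1010_2 (binary, LSB first: 0101)
Double-and-add from P = (5, 3):
  bit 0 = 0: acc unchanged = O
  bit 1 = 1: acc = O + (6, 1) = (6, 1)
  bit 2 = 0: acc unchanged = (6, 1)
  bit 3 = 1: acc = (6, 1) + (3, 5) = (6, 6)

10P = (6, 6)


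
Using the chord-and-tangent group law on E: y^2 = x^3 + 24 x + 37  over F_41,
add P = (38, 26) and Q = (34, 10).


P != Q, so use the chord formula.
s = (y2 - y1) / (x2 - x1) = (25) / (37) mod 41 = 4
x3 = s^2 - x1 - x2 mod 41 = 4^2 - 38 - 34 = 26
y3 = s (x1 - x3) - y1 mod 41 = 4 * (38 - 26) - 26 = 22

P + Q = (26, 22)


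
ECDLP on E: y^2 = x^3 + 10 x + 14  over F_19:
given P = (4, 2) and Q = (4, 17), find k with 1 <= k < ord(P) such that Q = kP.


Enumerate multiples of P until we hit Q = (4, 17):
  1P = (4, 2)
  2P = (17, 9)
  3P = (2, 2)
  4P = (13, 17)
  5P = (9, 15)
  6P = (12, 0)
  7P = (9, 4)
  8P = (13, 2)
  9P = (2, 17)
  10P = (17, 10)
  11P = (4, 17)
Match found at i = 11.

k = 11


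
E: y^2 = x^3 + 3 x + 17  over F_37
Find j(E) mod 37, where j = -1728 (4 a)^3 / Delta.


Delta = -16(4 a^3 + 27 b^2) mod 37 = 1
-1728 * (4 a)^3 = -1728 * (4*3)^3 mod 37 = 27
j = 27 * 1^(-1) mod 37 = 27

j = 27 (mod 37)


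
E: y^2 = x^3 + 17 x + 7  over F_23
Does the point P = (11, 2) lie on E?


Check whether y^2 = x^3 + 17 x + 7 (mod 23) for (x, y) = (11, 2).
LHS: y^2 = 2^2 mod 23 = 4
RHS: x^3 + 17 x + 7 = 11^3 + 17*11 + 7 mod 23 = 7
LHS != RHS

No, not on the curve


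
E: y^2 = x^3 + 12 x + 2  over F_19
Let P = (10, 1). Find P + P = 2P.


Doubling: s = (3 x1^2 + a) / (2 y1)
s = (3*10^2 + 12) / (2*1) mod 19 = 4
x3 = s^2 - 2 x1 mod 19 = 4^2 - 2*10 = 15
y3 = s (x1 - x3) - y1 mod 19 = 4 * (10 - 15) - 1 = 17

2P = (15, 17)


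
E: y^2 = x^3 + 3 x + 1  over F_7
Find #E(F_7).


For each x in F_7, count y with y^2 = x^3 + 3 x + 1 mod 7:
  x = 0: RHS = 1, y in [1, 6]  -> 2 point(s)
  x = 2: RHS = 1, y in [1, 6]  -> 2 point(s)
  x = 3: RHS = 2, y in [3, 4]  -> 2 point(s)
  x = 4: RHS = 0, y in [0]  -> 1 point(s)
  x = 5: RHS = 1, y in [1, 6]  -> 2 point(s)
  x = 6: RHS = 4, y in [2, 5]  -> 2 point(s)
Affine points: 11. Add the point at infinity: total = 12.

#E(F_7) = 12


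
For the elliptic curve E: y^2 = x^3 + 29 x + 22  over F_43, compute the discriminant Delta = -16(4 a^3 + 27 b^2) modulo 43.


4 a^3 + 27 b^2 = 4*29^3 + 27*22^2 = 97556 + 13068 = 110624
Delta = -16 * (110624) = -1769984
Delta mod 43 = 25

Delta = 25 (mod 43)


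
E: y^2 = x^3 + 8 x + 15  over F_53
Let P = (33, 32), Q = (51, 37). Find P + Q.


P != Q, so use the chord formula.
s = (y2 - y1) / (x2 - x1) = (5) / (18) mod 53 = 15
x3 = s^2 - x1 - x2 mod 53 = 15^2 - 33 - 51 = 35
y3 = s (x1 - x3) - y1 mod 53 = 15 * (33 - 35) - 32 = 44

P + Q = (35, 44)


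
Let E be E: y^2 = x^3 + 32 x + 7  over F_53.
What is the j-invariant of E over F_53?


Delta = -16(4 a^3 + 27 b^2) mod 53 = 37
-1728 * (4 a)^3 = -1728 * (4*32)^3 mod 53 = 1
j = 1 * 37^(-1) mod 53 = 43

j = 43 (mod 53)


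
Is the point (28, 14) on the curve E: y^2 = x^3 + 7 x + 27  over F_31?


Check whether y^2 = x^3 + 7 x + 27 (mod 31) for (x, y) = (28, 14).
LHS: y^2 = 14^2 mod 31 = 10
RHS: x^3 + 7 x + 27 = 28^3 + 7*28 + 27 mod 31 = 10
LHS = RHS

Yes, on the curve


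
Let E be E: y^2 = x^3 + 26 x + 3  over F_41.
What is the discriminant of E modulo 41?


4 a^3 + 27 b^2 = 4*26^3 + 27*3^2 = 70304 + 243 = 70547
Delta = -16 * (70547) = -1128752
Delta mod 41 = 19

Delta = 19 (mod 41)


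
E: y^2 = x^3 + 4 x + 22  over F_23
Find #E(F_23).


For each x in F_23, count y with y^2 = x^3 + 4 x + 22 mod 23:
  x = 1: RHS = 4, y in [2, 21]  -> 2 point(s)
  x = 5: RHS = 6, y in [11, 12]  -> 2 point(s)
  x = 6: RHS = 9, y in [3, 20]  -> 2 point(s)
  x = 7: RHS = 2, y in [5, 18]  -> 2 point(s)
  x = 10: RHS = 4, y in [2, 21]  -> 2 point(s)
  x = 12: RHS = 4, y in [2, 21]  -> 2 point(s)
  x = 14: RHS = 16, y in [4, 19]  -> 2 point(s)
  x = 17: RHS = 12, y in [9, 14]  -> 2 point(s)
  x = 20: RHS = 6, y in [11, 12]  -> 2 point(s)
  x = 21: RHS = 6, y in [11, 12]  -> 2 point(s)
Affine points: 20. Add the point at infinity: total = 21.

#E(F_23) = 21


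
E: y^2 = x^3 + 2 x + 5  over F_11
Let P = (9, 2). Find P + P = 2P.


Doubling: s = (3 x1^2 + a) / (2 y1)
s = (3*9^2 + 2) / (2*2) mod 11 = 9
x3 = s^2 - 2 x1 mod 11 = 9^2 - 2*9 = 8
y3 = s (x1 - x3) - y1 mod 11 = 9 * (9 - 8) - 2 = 7

2P = (8, 7)


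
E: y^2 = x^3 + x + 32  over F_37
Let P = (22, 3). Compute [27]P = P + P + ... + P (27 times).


k = 27 = 11011_2 (binary, LSB first: 11011)
Double-and-add from P = (22, 3):
  bit 0 = 1: acc = O + (22, 3) = (22, 3)
  bit 1 = 1: acc = (22, 3) + (4, 27) = (21, 8)
  bit 2 = 0: acc unchanged = (21, 8)
  bit 3 = 1: acc = (21, 8) + (9, 17) = (33, 1)
  bit 4 = 1: acc = (33, 1) + (7, 30) = (33, 36)

27P = (33, 36)


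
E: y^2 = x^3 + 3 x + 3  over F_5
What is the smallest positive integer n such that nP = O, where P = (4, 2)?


Compute successive multiples of P until we hit O:
  1P = (4, 2)
  2P = (3, 2)
  3P = (3, 3)
  4P = (4, 3)
  5P = O

ord(P) = 5


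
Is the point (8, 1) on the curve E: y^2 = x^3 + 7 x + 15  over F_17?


Check whether y^2 = x^3 + 7 x + 15 (mod 17) for (x, y) = (8, 1).
LHS: y^2 = 1^2 mod 17 = 1
RHS: x^3 + 7 x + 15 = 8^3 + 7*8 + 15 mod 17 = 5
LHS != RHS

No, not on the curve


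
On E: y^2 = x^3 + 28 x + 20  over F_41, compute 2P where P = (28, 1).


Doubling: s = (3 x1^2 + a) / (2 y1)
s = (3*28^2 + 28) / (2*1) mod 41 = 1
x3 = s^2 - 2 x1 mod 41 = 1^2 - 2*28 = 27
y3 = s (x1 - x3) - y1 mod 41 = 1 * (28 - 27) - 1 = 0

2P = (27, 0)


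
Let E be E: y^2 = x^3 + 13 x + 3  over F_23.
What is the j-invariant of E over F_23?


Delta = -16(4 a^3 + 27 b^2) mod 23 = 13
-1728 * (4 a)^3 = -1728 * (4*13)^3 mod 23 = 19
j = 19 * 13^(-1) mod 23 = 5

j = 5 (mod 23)


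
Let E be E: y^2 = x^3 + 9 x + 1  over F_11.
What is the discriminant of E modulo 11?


4 a^3 + 27 b^2 = 4*9^3 + 27*1^2 = 2916 + 27 = 2943
Delta = -16 * (2943) = -47088
Delta mod 11 = 3

Delta = 3 (mod 11)


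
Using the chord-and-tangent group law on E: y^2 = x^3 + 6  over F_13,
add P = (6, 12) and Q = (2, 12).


P != Q, so use the chord formula.
s = (y2 - y1) / (x2 - x1) = (0) / (9) mod 13 = 0
x3 = s^2 - x1 - x2 mod 13 = 0^2 - 6 - 2 = 5
y3 = s (x1 - x3) - y1 mod 13 = 0 * (6 - 5) - 12 = 1

P + Q = (5, 1)


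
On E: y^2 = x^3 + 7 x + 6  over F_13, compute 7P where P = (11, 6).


k = 7 = 111_2 (binary, LSB first: 111)
Double-and-add from P = (11, 6):
  bit 0 = 1: acc = O + (11, 6) = (11, 6)
  bit 1 = 1: acc = (11, 6) + (1, 12) = (5, 6)
  bit 2 = 1: acc = (5, 6) + (10, 7) = (10, 6)

7P = (10, 6)


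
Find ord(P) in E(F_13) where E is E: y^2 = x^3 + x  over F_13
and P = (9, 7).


Compute successive multiples of P until we hit O:
  1P = (9, 7)
  2P = (4, 4)
  3P = (4, 9)
  4P = (9, 6)
  5P = O

ord(P) = 5


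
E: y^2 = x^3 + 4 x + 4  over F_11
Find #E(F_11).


For each x in F_11, count y with y^2 = x^3 + 4 x + 4 mod 11:
  x = 0: RHS = 4, y in [2, 9]  -> 2 point(s)
  x = 1: RHS = 9, y in [3, 8]  -> 2 point(s)
  x = 2: RHS = 9, y in [3, 8]  -> 2 point(s)
  x = 7: RHS = 1, y in [1, 10]  -> 2 point(s)
  x = 8: RHS = 9, y in [3, 8]  -> 2 point(s)
Affine points: 10. Add the point at infinity: total = 11.

#E(F_11) = 11


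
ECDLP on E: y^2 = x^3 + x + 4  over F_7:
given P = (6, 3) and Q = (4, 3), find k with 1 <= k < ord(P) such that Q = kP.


Enumerate multiples of P until we hit Q = (4, 3):
  1P = (6, 3)
  2P = (4, 3)
Match found at i = 2.

k = 2


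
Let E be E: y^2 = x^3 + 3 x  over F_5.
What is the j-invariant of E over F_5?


Delta = -16(4 a^3 + 27 b^2) mod 5 = 2
-1728 * (4 a)^3 = -1728 * (4*3)^3 mod 5 = 1
j = 1 * 2^(-1) mod 5 = 3

j = 3 (mod 5)


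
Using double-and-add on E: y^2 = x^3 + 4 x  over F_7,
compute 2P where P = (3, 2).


k = 2 = 10_2 (binary, LSB first: 01)
Double-and-add from P = (3, 2):
  bit 0 = 0: acc unchanged = O
  bit 1 = 1: acc = O + (2, 4) = (2, 4)

2P = (2, 4)


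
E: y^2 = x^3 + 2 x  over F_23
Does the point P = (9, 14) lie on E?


Check whether y^2 = x^3 + 2 x + 0 (mod 23) for (x, y) = (9, 14).
LHS: y^2 = 14^2 mod 23 = 12
RHS: x^3 + 2 x + 0 = 9^3 + 2*9 + 0 mod 23 = 11
LHS != RHS

No, not on the curve


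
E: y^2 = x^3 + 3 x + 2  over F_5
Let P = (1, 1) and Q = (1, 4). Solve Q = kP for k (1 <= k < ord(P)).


Enumerate multiples of P until we hit Q = (1, 4):
  1P = (1, 1)
  2P = (2, 1)
  3P = (2, 4)
  4P = (1, 4)
Match found at i = 4.

k = 4


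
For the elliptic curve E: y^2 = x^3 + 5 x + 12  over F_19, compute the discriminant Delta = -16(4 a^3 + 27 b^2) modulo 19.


4 a^3 + 27 b^2 = 4*5^3 + 27*12^2 = 500 + 3888 = 4388
Delta = -16 * (4388) = -70208
Delta mod 19 = 16

Delta = 16 (mod 19)


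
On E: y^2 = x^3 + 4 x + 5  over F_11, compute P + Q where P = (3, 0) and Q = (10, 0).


P != Q, so use the chord formula.
s = (y2 - y1) / (x2 - x1) = (0) / (7) mod 11 = 0
x3 = s^2 - x1 - x2 mod 11 = 0^2 - 3 - 10 = 9
y3 = s (x1 - x3) - y1 mod 11 = 0 * (3 - 9) - 0 = 0

P + Q = (9, 0)


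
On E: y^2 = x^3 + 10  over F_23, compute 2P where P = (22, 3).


Doubling: s = (3 x1^2 + a) / (2 y1)
s = (3*22^2 + 0) / (2*3) mod 23 = 12
x3 = s^2 - 2 x1 mod 23 = 12^2 - 2*22 = 8
y3 = s (x1 - x3) - y1 mod 23 = 12 * (22 - 8) - 3 = 4

2P = (8, 4)


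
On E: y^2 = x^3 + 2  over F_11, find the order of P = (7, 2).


Compute successive multiples of P until we hit O:
  1P = (7, 2)
  2P = (9, 7)
  3P = (4, 0)
  4P = (9, 4)
  5P = (7, 9)
  6P = O

ord(P) = 6


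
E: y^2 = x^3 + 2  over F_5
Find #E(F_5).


For each x in F_5, count y with y^2 = x^3 + 0 x + 2 mod 5:
  x = 2: RHS = 0, y in [0]  -> 1 point(s)
  x = 3: RHS = 4, y in [2, 3]  -> 2 point(s)
  x = 4: RHS = 1, y in [1, 4]  -> 2 point(s)
Affine points: 5. Add the point at infinity: total = 6.

#E(F_5) = 6


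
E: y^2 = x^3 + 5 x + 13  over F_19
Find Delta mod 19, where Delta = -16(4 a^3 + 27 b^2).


4 a^3 + 27 b^2 = 4*5^3 + 27*13^2 = 500 + 4563 = 5063
Delta = -16 * (5063) = -81008
Delta mod 19 = 8

Delta = 8 (mod 19)


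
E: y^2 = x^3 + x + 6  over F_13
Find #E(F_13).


For each x in F_13, count y with y^2 = x^3 + 1 x + 6 mod 13:
  x = 2: RHS = 3, y in [4, 9]  -> 2 point(s)
  x = 3: RHS = 10, y in [6, 7]  -> 2 point(s)
  x = 4: RHS = 9, y in [3, 10]  -> 2 point(s)
  x = 9: RHS = 3, y in [4, 9]  -> 2 point(s)
  x = 11: RHS = 9, y in [3, 10]  -> 2 point(s)
  x = 12: RHS = 4, y in [2, 11]  -> 2 point(s)
Affine points: 12. Add the point at infinity: total = 13.

#E(F_13) = 13


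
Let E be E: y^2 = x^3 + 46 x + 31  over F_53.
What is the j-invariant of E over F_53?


Delta = -16(4 a^3 + 27 b^2) mod 53 = 7
-1728 * (4 a)^3 = -1728 * (4*46)^3 mod 53 = 2
j = 2 * 7^(-1) mod 53 = 23

j = 23 (mod 53)


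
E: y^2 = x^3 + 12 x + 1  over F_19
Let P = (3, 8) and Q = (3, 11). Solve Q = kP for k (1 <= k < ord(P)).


Enumerate multiples of P until we hit Q = (3, 11):
  1P = (3, 8)
  2P = (11, 1)
  3P = (12, 7)
  4P = (8, 1)
  5P = (13, 6)
  6P = (0, 18)
  7P = (6, 2)
  8P = (14, 14)
  9P = (18, 8)
  10P = (17, 11)
  11P = (10, 0)
  12P = (17, 8)
  13P = (18, 11)
  14P = (14, 5)
  15P = (6, 17)
  16P = (0, 1)
  17P = (13, 13)
  18P = (8, 18)
  19P = (12, 12)
  20P = (11, 18)
  21P = (3, 11)
Match found at i = 21.

k = 21


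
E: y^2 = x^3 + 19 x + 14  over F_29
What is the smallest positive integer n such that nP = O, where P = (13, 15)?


Compute successive multiples of P until we hit O:
  1P = (13, 15)
  2P = (19, 19)
  3P = (20, 19)
  4P = (20, 10)
  5P = (19, 10)
  6P = (13, 14)
  7P = O

ord(P) = 7


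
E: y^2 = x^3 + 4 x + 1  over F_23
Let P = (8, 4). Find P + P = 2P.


Doubling: s = (3 x1^2 + a) / (2 y1)
s = (3*8^2 + 4) / (2*4) mod 23 = 13
x3 = s^2 - 2 x1 mod 23 = 13^2 - 2*8 = 15
y3 = s (x1 - x3) - y1 mod 23 = 13 * (8 - 15) - 4 = 20

2P = (15, 20)


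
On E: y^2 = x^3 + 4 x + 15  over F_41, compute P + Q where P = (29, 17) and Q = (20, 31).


P != Q, so use the chord formula.
s = (y2 - y1) / (x2 - x1) = (14) / (32) mod 41 = 3
x3 = s^2 - x1 - x2 mod 41 = 3^2 - 29 - 20 = 1
y3 = s (x1 - x3) - y1 mod 41 = 3 * (29 - 1) - 17 = 26

P + Q = (1, 26)


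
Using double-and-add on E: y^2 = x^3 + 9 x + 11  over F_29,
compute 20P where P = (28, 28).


k = 20 = 10100_2 (binary, LSB first: 00101)
Double-and-add from P = (28, 28):
  bit 0 = 0: acc unchanged = O
  bit 1 = 0: acc unchanged = O
  bit 2 = 1: acc = O + (6, 7) = (6, 7)
  bit 3 = 0: acc unchanged = (6, 7)
  bit 4 = 1: acc = (6, 7) + (12, 22) = (10, 12)

20P = (10, 12)


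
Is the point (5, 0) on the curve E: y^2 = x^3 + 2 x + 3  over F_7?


Check whether y^2 = x^3 + 2 x + 3 (mod 7) for (x, y) = (5, 0).
LHS: y^2 = 0^2 mod 7 = 0
RHS: x^3 + 2 x + 3 = 5^3 + 2*5 + 3 mod 7 = 5
LHS != RHS

No, not on the curve


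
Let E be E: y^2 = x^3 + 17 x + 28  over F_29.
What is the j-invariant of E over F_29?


Delta = -16(4 a^3 + 27 b^2) mod 29 = 18
-1728 * (4 a)^3 = -1728 * (4*17)^3 mod 29 = 23
j = 23 * 18^(-1) mod 29 = 19

j = 19 (mod 29)


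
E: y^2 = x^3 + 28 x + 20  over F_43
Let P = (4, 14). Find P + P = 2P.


Doubling: s = (3 x1^2 + a) / (2 y1)
s = (3*4^2 + 28) / (2*14) mod 43 = 15
x3 = s^2 - 2 x1 mod 43 = 15^2 - 2*4 = 2
y3 = s (x1 - x3) - y1 mod 43 = 15 * (4 - 2) - 14 = 16

2P = (2, 16)


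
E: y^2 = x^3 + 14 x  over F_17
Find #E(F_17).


For each x in F_17, count y with y^2 = x^3 + 14 x + 0 mod 17:
  x = 0: RHS = 0, y in [0]  -> 1 point(s)
  x = 1: RHS = 15, y in [7, 10]  -> 2 point(s)
  x = 2: RHS = 2, y in [6, 11]  -> 2 point(s)
  x = 3: RHS = 1, y in [1, 16]  -> 2 point(s)
  x = 4: RHS = 1, y in [1, 16]  -> 2 point(s)
  x = 5: RHS = 8, y in [5, 12]  -> 2 point(s)
  x = 7: RHS = 16, y in [4, 13]  -> 2 point(s)
  x = 10: RHS = 1, y in [1, 16]  -> 2 point(s)
  x = 12: RHS = 9, y in [3, 14]  -> 2 point(s)
  x = 13: RHS = 16, y in [4, 13]  -> 2 point(s)
  x = 14: RHS = 16, y in [4, 13]  -> 2 point(s)
  x = 15: RHS = 15, y in [7, 10]  -> 2 point(s)
  x = 16: RHS = 2, y in [6, 11]  -> 2 point(s)
Affine points: 25. Add the point at infinity: total = 26.

#E(F_17) = 26


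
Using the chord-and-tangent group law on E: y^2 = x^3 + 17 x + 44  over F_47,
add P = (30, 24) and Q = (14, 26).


P != Q, so use the chord formula.
s = (y2 - y1) / (x2 - x1) = (2) / (31) mod 47 = 41
x3 = s^2 - x1 - x2 mod 47 = 41^2 - 30 - 14 = 39
y3 = s (x1 - x3) - y1 mod 47 = 41 * (30 - 39) - 24 = 30

P + Q = (39, 30)


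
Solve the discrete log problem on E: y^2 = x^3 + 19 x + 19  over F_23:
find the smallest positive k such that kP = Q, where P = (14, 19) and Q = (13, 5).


Enumerate multiples of P until we hit Q = (13, 5):
  1P = (14, 19)
  2P = (11, 15)
  3P = (10, 17)
  4P = (5, 20)
  5P = (6, 21)
  6P = (16, 16)
  7P = (1, 19)
  8P = (8, 4)
  9P = (13, 18)
  10P = (20, 21)
  11P = (7, 14)
  12P = (18, 11)
  13P = (18, 12)
  14P = (7, 9)
  15P = (20, 2)
  16P = (13, 5)
Match found at i = 16.

k = 16


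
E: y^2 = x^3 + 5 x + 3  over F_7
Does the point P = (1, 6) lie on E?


Check whether y^2 = x^3 + 5 x + 3 (mod 7) for (x, y) = (1, 6).
LHS: y^2 = 6^2 mod 7 = 1
RHS: x^3 + 5 x + 3 = 1^3 + 5*1 + 3 mod 7 = 2
LHS != RHS

No, not on the curve


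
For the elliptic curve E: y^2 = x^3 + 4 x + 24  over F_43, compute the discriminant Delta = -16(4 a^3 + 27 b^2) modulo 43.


4 a^3 + 27 b^2 = 4*4^3 + 27*24^2 = 256 + 15552 = 15808
Delta = -16 * (15808) = -252928
Delta mod 43 = 41

Delta = 41 (mod 43)


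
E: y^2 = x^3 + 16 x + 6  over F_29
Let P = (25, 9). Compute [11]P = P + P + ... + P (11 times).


k = 11 = 1011_2 (binary, LSB first: 1101)
Double-and-add from P = (25, 9):
  bit 0 = 1: acc = O + (25, 9) = (25, 9)
  bit 1 = 1: acc = (25, 9) + (21, 2) = (6, 17)
  bit 2 = 0: acc unchanged = (6, 17)
  bit 3 = 1: acc = (6, 17) + (11, 18) = (19, 21)

11P = (19, 21)


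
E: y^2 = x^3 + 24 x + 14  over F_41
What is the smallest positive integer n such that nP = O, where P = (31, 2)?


Compute successive multiples of P until we hit O:
  1P = (31, 2)
  2P = (21, 29)
  3P = (9, 37)
  4P = (17, 13)
  5P = (16, 36)
  6P = (19, 20)
  7P = (24, 8)
  8P = (11, 16)
  ... (continuing to 51P)
  51P = O

ord(P) = 51


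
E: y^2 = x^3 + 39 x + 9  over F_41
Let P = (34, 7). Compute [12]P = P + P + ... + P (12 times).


k = 12 = 1100_2 (binary, LSB first: 0011)
Double-and-add from P = (34, 7):
  bit 0 = 0: acc unchanged = O
  bit 1 = 0: acc unchanged = O
  bit 2 = 1: acc = O + (39, 13) = (39, 13)
  bit 3 = 1: acc = (39, 13) + (9, 8) = (1, 7)

12P = (1, 7)


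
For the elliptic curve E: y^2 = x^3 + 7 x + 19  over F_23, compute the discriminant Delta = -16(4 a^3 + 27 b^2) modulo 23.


4 a^3 + 27 b^2 = 4*7^3 + 27*19^2 = 1372 + 9747 = 11119
Delta = -16 * (11119) = -177904
Delta mod 23 = 1

Delta = 1 (mod 23)


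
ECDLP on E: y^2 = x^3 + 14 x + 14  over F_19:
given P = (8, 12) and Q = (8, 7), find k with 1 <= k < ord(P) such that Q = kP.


Enumerate multiples of P until we hit Q = (8, 7):
  1P = (8, 12)
  2P = (14, 3)
  3P = (4, 1)
  4P = (11, 13)
  5P = (17, 4)
  6P = (3, 11)
  7P = (5, 0)
  8P = (3, 8)
  9P = (17, 15)
  10P = (11, 6)
  11P = (4, 18)
  12P = (14, 16)
  13P = (8, 7)
Match found at i = 13.

k = 13


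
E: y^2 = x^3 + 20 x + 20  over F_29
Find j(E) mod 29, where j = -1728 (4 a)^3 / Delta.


Delta = -16(4 a^3 + 27 b^2) mod 29 = 6
-1728 * (4 a)^3 = -1728 * (4*20)^3 mod 29 = 2
j = 2 * 6^(-1) mod 29 = 10

j = 10 (mod 29)


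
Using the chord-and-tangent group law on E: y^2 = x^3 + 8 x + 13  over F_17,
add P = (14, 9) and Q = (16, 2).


P != Q, so use the chord formula.
s = (y2 - y1) / (x2 - x1) = (10) / (2) mod 17 = 5
x3 = s^2 - x1 - x2 mod 17 = 5^2 - 14 - 16 = 12
y3 = s (x1 - x3) - y1 mod 17 = 5 * (14 - 12) - 9 = 1

P + Q = (12, 1)


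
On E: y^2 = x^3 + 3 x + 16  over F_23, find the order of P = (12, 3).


Compute successive multiples of P until we hit O:
  1P = (12, 3)
  2P = (17, 14)
  3P = (20, 7)
  4P = (20, 16)
  5P = (17, 9)
  6P = (12, 20)
  7P = O

ord(P) = 7


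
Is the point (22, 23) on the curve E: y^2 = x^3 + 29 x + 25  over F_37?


Check whether y^2 = x^3 + 29 x + 25 (mod 37) for (x, y) = (22, 23).
LHS: y^2 = 23^2 mod 37 = 11
RHS: x^3 + 29 x + 25 = 22^3 + 29*22 + 25 mod 37 = 26
LHS != RHS

No, not on the curve


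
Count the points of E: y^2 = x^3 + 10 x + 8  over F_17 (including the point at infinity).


For each x in F_17, count y with y^2 = x^3 + 10 x + 8 mod 17:
  x = 0: RHS = 8, y in [5, 12]  -> 2 point(s)
  x = 1: RHS = 2, y in [6, 11]  -> 2 point(s)
  x = 2: RHS = 2, y in [6, 11]  -> 2 point(s)
  x = 5: RHS = 13, y in [8, 9]  -> 2 point(s)
  x = 7: RHS = 13, y in [8, 9]  -> 2 point(s)
  x = 11: RHS = 4, y in [2, 15]  -> 2 point(s)
  x = 14: RHS = 2, y in [6, 11]  -> 2 point(s)
Affine points: 14. Add the point at infinity: total = 15.

#E(F_17) = 15


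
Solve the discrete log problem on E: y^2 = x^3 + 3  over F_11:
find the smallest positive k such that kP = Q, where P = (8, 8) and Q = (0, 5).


Enumerate multiples of P until we hit Q = (0, 5):
  1P = (8, 8)
  2P = (7, 4)
  3P = (1, 9)
  4P = (0, 5)
Match found at i = 4.

k = 4


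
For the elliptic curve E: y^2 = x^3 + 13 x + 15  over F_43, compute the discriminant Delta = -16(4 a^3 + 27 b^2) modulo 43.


4 a^3 + 27 b^2 = 4*13^3 + 27*15^2 = 8788 + 6075 = 14863
Delta = -16 * (14863) = -237808
Delta mod 43 = 25

Delta = 25 (mod 43)


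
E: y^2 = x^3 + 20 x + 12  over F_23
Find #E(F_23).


For each x in F_23, count y with y^2 = x^3 + 20 x + 12 mod 23:
  x = 0: RHS = 12, y in [9, 14]  -> 2 point(s)
  x = 4: RHS = 18, y in [8, 15]  -> 2 point(s)
  x = 6: RHS = 3, y in [7, 16]  -> 2 point(s)
  x = 7: RHS = 12, y in [9, 14]  -> 2 point(s)
  x = 9: RHS = 1, y in [1, 22]  -> 2 point(s)
  x = 10: RHS = 16, y in [4, 19]  -> 2 point(s)
  x = 12: RHS = 2, y in [5, 18]  -> 2 point(s)
  x = 13: RHS = 8, y in [10, 13]  -> 2 point(s)
  x = 14: RHS = 0, y in [0]  -> 1 point(s)
  x = 16: RHS = 12, y in [9, 14]  -> 2 point(s)
  x = 19: RHS = 6, y in [11, 12]  -> 2 point(s)
Affine points: 21. Add the point at infinity: total = 22.

#E(F_23) = 22


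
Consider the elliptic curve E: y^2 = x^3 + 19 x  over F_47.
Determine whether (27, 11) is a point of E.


Check whether y^2 = x^3 + 19 x + 0 (mod 47) for (x, y) = (27, 11).
LHS: y^2 = 11^2 mod 47 = 27
RHS: x^3 + 19 x + 0 = 27^3 + 19*27 + 0 mod 47 = 33
LHS != RHS

No, not on the curve


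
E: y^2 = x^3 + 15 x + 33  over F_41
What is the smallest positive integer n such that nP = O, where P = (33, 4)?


Compute successive multiples of P until we hit O:
  1P = (33, 4)
  2P = (34, 6)
  3P = (19, 24)
  4P = (22, 33)
  5P = (37, 14)
  6P = (8, 38)
  7P = (9, 6)
  8P = (1, 7)
  ... (continuing to 42P)
  42P = O

ord(P) = 42


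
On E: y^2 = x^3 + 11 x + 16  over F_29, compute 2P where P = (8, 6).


Doubling: s = (3 x1^2 + a) / (2 y1)
s = (3*8^2 + 11) / (2*6) mod 29 = 0
x3 = s^2 - 2 x1 mod 29 = 0^2 - 2*8 = 13
y3 = s (x1 - x3) - y1 mod 29 = 0 * (8 - 13) - 6 = 23

2P = (13, 23)


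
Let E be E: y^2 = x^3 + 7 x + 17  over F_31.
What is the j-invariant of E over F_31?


Delta = -16(4 a^3 + 27 b^2) mod 31 = 16
-1728 * (4 a)^3 = -1728 * (4*7)^3 mod 31 = 1
j = 1 * 16^(-1) mod 31 = 2

j = 2 (mod 31)


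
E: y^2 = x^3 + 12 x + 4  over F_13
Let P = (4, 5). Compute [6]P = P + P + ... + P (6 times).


k = 6 = 110_2 (binary, LSB first: 011)
Double-and-add from P = (4, 5):
  bit 0 = 0: acc unchanged = O
  bit 1 = 1: acc = O + (2, 7) = (2, 7)
  bit 2 = 1: acc = (2, 7) + (0, 2) = (1, 2)

6P = (1, 2)


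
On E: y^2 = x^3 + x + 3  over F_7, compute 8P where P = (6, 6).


k = 8 = 1000_2 (binary, LSB first: 0001)
Double-and-add from P = (6, 6):
  bit 0 = 0: acc unchanged = O
  bit 1 = 0: acc unchanged = O
  bit 2 = 0: acc unchanged = O
  bit 3 = 1: acc = O + (6, 1) = (6, 1)

8P = (6, 1)


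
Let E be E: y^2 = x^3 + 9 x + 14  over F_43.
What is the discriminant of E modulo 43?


4 a^3 + 27 b^2 = 4*9^3 + 27*14^2 = 2916 + 5292 = 8208
Delta = -16 * (8208) = -131328
Delta mod 43 = 37

Delta = 37 (mod 43)


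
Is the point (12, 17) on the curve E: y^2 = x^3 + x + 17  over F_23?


Check whether y^2 = x^3 + 1 x + 17 (mod 23) for (x, y) = (12, 17).
LHS: y^2 = 17^2 mod 23 = 13
RHS: x^3 + 1 x + 17 = 12^3 + 1*12 + 17 mod 23 = 9
LHS != RHS

No, not on the curve


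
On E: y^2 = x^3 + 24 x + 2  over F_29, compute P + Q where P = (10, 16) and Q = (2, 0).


P != Q, so use the chord formula.
s = (y2 - y1) / (x2 - x1) = (13) / (21) mod 29 = 2
x3 = s^2 - x1 - x2 mod 29 = 2^2 - 10 - 2 = 21
y3 = s (x1 - x3) - y1 mod 29 = 2 * (10 - 21) - 16 = 20

P + Q = (21, 20)


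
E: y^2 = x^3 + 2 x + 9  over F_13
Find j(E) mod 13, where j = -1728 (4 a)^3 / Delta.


Delta = -16(4 a^3 + 27 b^2) mod 13 = 12
-1728 * (4 a)^3 = -1728 * (4*2)^3 mod 13 = 5
j = 5 * 12^(-1) mod 13 = 8

j = 8 (mod 13)


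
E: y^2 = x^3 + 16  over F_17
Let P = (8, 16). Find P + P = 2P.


Doubling: s = (3 x1^2 + a) / (2 y1)
s = (3*8^2 + 0) / (2*16) mod 17 = 6
x3 = s^2 - 2 x1 mod 17 = 6^2 - 2*8 = 3
y3 = s (x1 - x3) - y1 mod 17 = 6 * (8 - 3) - 16 = 14

2P = (3, 14)


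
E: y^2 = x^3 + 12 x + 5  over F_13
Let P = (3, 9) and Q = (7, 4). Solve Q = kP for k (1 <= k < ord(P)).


Enumerate multiples of P until we hit Q = (7, 4):
  1P = (3, 9)
  2P = (7, 4)
Match found at i = 2.

k = 2


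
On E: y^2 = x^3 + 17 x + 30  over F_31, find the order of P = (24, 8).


Compute successive multiples of P until we hit O:
  1P = (24, 8)
  2P = (28, 13)
  3P = (29, 9)
  4P = (14, 25)
  5P = (21, 21)
  6P = (22, 4)
  7P = (20, 0)
  8P = (22, 27)
  ... (continuing to 14P)
  14P = O

ord(P) = 14


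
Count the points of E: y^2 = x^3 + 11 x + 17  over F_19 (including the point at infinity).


For each x in F_19, count y with y^2 = x^3 + 11 x + 17 mod 19:
  x = 0: RHS = 17, y in [6, 13]  -> 2 point(s)
  x = 2: RHS = 9, y in [3, 16]  -> 2 point(s)
  x = 3: RHS = 1, y in [1, 18]  -> 2 point(s)
  x = 4: RHS = 11, y in [7, 12]  -> 2 point(s)
  x = 5: RHS = 7, y in [8, 11]  -> 2 point(s)
  x = 7: RHS = 0, y in [0]  -> 1 point(s)
  x = 8: RHS = 9, y in [3, 16]  -> 2 point(s)
  x = 9: RHS = 9, y in [3, 16]  -> 2 point(s)
  x = 10: RHS = 6, y in [5, 14]  -> 2 point(s)
  x = 11: RHS = 6, y in [5, 14]  -> 2 point(s)
  x = 13: RHS = 1, y in [1, 18]  -> 2 point(s)
  x = 15: RHS = 4, y in [2, 17]  -> 2 point(s)
  x = 17: RHS = 6, y in [5, 14]  -> 2 point(s)
  x = 18: RHS = 5, y in [9, 10]  -> 2 point(s)
Affine points: 27. Add the point at infinity: total = 28.

#E(F_19) = 28


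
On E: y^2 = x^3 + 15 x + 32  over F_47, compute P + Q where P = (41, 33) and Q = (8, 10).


P != Q, so use the chord formula.
s = (y2 - y1) / (x2 - x1) = (24) / (14) mod 47 = 42
x3 = s^2 - x1 - x2 mod 47 = 42^2 - 41 - 8 = 23
y3 = s (x1 - x3) - y1 mod 47 = 42 * (41 - 23) - 33 = 18

P + Q = (23, 18)


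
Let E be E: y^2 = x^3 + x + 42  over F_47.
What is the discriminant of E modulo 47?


4 a^3 + 27 b^2 = 4*1^3 + 27*42^2 = 4 + 47628 = 47632
Delta = -16 * (47632) = -762112
Delta mod 47 = 40

Delta = 40 (mod 47)


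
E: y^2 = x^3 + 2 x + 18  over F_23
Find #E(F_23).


For each x in F_23, count y with y^2 = x^3 + 2 x + 18 mod 23:
  x = 0: RHS = 18, y in [8, 15]  -> 2 point(s)
  x = 6: RHS = 16, y in [4, 19]  -> 2 point(s)
  x = 9: RHS = 6, y in [11, 12]  -> 2 point(s)
  x = 10: RHS = 3, y in [7, 16]  -> 2 point(s)
  x = 16: RHS = 6, y in [11, 12]  -> 2 point(s)
  x = 20: RHS = 8, y in [10, 13]  -> 2 point(s)
  x = 21: RHS = 6, y in [11, 12]  -> 2 point(s)
Affine points: 14. Add the point at infinity: total = 15.

#E(F_23) = 15
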